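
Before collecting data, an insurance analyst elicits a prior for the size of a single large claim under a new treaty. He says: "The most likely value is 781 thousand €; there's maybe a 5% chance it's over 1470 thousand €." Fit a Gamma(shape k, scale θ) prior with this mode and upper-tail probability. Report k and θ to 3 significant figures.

Gamma(k,θ) with k>1 has mode (k−1)θ, so θ = 781/(k−1).
Need P(X < 1470) = 0.95 with θ tied to k this way. Start at k = 2, θ = 781: P(X<1470) ≈ 0.561.
Too low — raise k to concentrate. Iterating converges to k ≈ 7.95.
Then θ = 781/(7.95−1) ≈ 112.

k ≈ 7.95, θ ≈ 112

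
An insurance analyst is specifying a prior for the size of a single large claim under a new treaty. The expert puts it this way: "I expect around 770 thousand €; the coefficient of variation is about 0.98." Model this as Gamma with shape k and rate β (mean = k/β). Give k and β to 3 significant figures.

k ≈ 1.04, β ≈ 0.00135

For Gamma(k, rate β): mean = k/β, variance = k/β², so CV = 1/√k.
CV = 0.98, hence k = 1/CV² = 1.04.
Then β = k/mean = 1.04/770 = 0.00135.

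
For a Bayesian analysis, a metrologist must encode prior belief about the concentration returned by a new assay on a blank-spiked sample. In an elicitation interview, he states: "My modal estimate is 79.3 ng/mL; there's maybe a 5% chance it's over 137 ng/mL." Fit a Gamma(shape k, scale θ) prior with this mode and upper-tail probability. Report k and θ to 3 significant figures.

Gamma(k,θ) with k>1 has mode (k−1)θ, so θ = 79.3/(k−1).
Need P(X < 137) = 0.95 with θ tied to k this way. Start at k = 2, θ = 79.3: P(X<137) ≈ 0.515.
Too low — raise k to concentrate. Iterating converges to k ≈ 10.3.
Then θ = 79.3/(10.3−1) ≈ 8.49.

k ≈ 10.3, θ ≈ 8.49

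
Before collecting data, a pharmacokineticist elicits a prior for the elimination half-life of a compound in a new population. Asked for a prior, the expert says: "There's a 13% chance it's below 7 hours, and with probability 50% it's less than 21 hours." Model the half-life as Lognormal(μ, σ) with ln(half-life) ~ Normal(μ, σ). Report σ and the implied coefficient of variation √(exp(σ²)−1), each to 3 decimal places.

If T ~ Lognormal(μ,σ) then ln T ~ Normal(μ,σ), so the p-quantile of ln T is μ + z_p·σ.
ln(7) = 1.946 and ln(21) = 3.045; z_{0.13} = -1.126, z_{0.5} = 0.
σ = (3.045 − 1.946)/(0 − (-1.126)) = 0.975.
μ = 1.946 − (-1.126)·0.975 = 3.045.
CV = √(exp(σ²)−1) = √(exp(0.9513)−1) = 1.261.

σ ≈ 0.975, CV ≈ 1.261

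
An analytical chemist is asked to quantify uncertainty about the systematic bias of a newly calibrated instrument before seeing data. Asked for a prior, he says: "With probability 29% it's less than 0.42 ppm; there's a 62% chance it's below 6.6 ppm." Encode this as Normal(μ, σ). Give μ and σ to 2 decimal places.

μ = 4.40, σ = 7.20

The p-quantile of Normal(μ,σ) is μ + z_p·σ, with z_{0.29} = -0.5534 and z_{0.62} = 0.3055.
Eliminate σ: μ = (z₂·x₁ − z₁·x₂)/(z₂ − z₁) = (0.3055·0.42 − (-0.5534)·6.6)/0.8589 = 4.40.
Then σ = (x₂ − x₁)/(z₂ − z₁) = (6.6 − 0.42)/0.8589 = 7.20.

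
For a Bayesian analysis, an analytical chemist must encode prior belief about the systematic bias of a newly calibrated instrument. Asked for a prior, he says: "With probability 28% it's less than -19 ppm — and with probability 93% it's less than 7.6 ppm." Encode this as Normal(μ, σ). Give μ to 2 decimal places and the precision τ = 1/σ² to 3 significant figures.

For Normal(μ,σ), the p-quantile is μ + z_p·σ. Here z_{0.28} = -0.5828, z_{0.93} = 1.476.
So -19 = μ − 0.5828σ and 7.6 = μ + 1.476σ.
Subtracting: σ = (7.6 − -19)/(1.476 − (-0.5828)) = 12.92.
Then μ = -19 − (-0.5828)·12.92 = -11.47.
Precision τ = 1/σ² = 1/12.92² = 0.00599.

μ = -11.47, τ = 0.00599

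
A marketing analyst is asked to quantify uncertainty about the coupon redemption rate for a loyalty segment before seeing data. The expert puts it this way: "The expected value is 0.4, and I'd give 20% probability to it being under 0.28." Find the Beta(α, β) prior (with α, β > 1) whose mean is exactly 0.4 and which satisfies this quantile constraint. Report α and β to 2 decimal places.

α ≈ 4.86, β ≈ 7.29

With mean 0.4 fixed, write α = 0.4s, β = 0.6s where s = α+β.
Need P(θ < 0.28) = 0.2 under Beta(0.4s, 0.6s). Normal approximation: (q−m)/√(m(1−m)/s) ≈ z_{0.2} = -0.842, so s ≈ 0.4·0.6·(-0.842)²/(0.28−0.4)² = 11.8.
At s = 11.8: P(θ<0.28) ≈ 0.204. Adjusting to match 0.2 gives s ≈ 12.16.
So α = 0.4·12.16 ≈ 4.86, β = 0.6·12.16 ≈ 7.29.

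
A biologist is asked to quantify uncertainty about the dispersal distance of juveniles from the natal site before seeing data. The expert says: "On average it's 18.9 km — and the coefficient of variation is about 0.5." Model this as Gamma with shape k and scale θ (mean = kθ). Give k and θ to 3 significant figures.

For Gamma(k, scale θ): mean = kθ, variance = kθ², so CV = 1/√k.
CV = 0.5, hence k = 1/CV² = 4.
Then θ = mean/k = 18.9/4 = 4.72.

k ≈ 4, θ ≈ 4.72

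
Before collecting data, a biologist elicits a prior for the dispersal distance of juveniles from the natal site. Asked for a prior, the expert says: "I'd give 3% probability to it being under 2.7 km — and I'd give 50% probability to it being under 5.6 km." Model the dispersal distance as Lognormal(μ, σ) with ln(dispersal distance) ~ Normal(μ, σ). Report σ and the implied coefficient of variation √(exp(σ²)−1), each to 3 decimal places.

If T ~ Lognormal(μ,σ) then ln T ~ Normal(μ,σ), so the p-quantile of ln T is μ + z_p·σ.
ln(2.7) = 0.9933 and ln(5.6) = 1.723; z_{0.03} = -1.881, z_{0.5} = 0.
σ = (1.723 − 0.9933)/(0 − (-1.881)) = 0.388.
μ = 0.9933 − (-1.881)·0.388 = 1.723.
CV = √(exp(σ²)−1) = √(exp(0.1504)−1) = 0.403.

σ ≈ 0.388, CV ≈ 0.403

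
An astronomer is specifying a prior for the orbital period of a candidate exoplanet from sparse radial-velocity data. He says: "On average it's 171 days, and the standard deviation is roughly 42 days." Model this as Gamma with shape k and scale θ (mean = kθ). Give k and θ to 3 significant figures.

For Gamma(k, scale θ): mean = kθ, variance = kθ², so CV = 1/√k.
CV = SD/mean = 42/171 = 0.2456, hence k = 1/CV² = 16.6.
Then θ = mean/k = 171/16.6 = 10.3.

k ≈ 16.6, θ ≈ 10.3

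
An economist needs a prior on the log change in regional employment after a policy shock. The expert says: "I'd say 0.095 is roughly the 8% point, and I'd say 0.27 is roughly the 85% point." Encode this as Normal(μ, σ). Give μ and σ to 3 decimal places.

For Normal(μ,σ), the p-quantile is μ + z_p·σ. Here z_{0.08} = -1.405, z_{0.85} = 1.036.
So 0.095 = μ − 1.405σ and 0.27 = μ + 1.036σ.
Subtracting: σ = (0.27 − 0.095)/(1.036 − (-1.405)) = 0.072.
Then μ = 0.095 − (-1.405)·0.072 = 0.196.

μ = 0.196, σ = 0.072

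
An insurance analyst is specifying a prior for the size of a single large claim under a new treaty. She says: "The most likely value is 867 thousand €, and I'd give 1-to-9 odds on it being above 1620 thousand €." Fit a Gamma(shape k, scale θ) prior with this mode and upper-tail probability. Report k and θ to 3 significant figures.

k ≈ 5.89, θ ≈ 177

Gamma(k,θ) with k>1 has mode (k−1)θ, so θ = 867/(k−1).
Need P(X < 1620) = 0.9 with θ tied to k this way. Start at k = 2, θ = 867: P(X<1620) ≈ 0.557.
Too low — raise k to concentrate. Iterating converges to k ≈ 5.89.
Then θ = 867/(5.89−1) ≈ 177.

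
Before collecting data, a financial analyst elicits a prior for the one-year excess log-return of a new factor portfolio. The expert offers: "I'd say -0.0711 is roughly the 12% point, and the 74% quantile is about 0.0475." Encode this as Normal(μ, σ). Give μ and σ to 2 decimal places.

For Normal(μ,σ), the p-quantile is μ + z_p·σ. Here z_{0.12} = -1.175, z_{0.74} = 0.6433.
So -0.0711 = μ − 1.175σ and 0.0475 = μ + 0.6433σ.
Subtracting: σ = (0.0475 − -0.0711)/(0.6433 − (-1.175)) = 0.07.
Then μ = -0.0711 − (-1.175)·0.07 = 0.01.

μ = 0.01, σ = 0.07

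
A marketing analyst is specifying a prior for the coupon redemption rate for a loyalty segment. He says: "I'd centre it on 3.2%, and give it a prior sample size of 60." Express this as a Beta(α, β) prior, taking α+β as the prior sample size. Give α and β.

α = 1.92, β = 58.08

Under the effective-sample-size interpretation, Beta(α, β) has prior mean α/(α+β) and prior sample size α+β.
So α+β = 60 and α/(α+β) = 0.032, giving α = 0.032·60 = 1.92 and β = 60 − 1.92 = 58.08.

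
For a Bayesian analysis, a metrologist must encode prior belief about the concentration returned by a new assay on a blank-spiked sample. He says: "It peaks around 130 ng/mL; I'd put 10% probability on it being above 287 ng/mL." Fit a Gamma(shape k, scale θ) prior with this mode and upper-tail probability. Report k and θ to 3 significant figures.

k ≈ 4.07, θ ≈ 42.4

Gamma(k,θ) with k>1 has mode (k−1)θ, so θ = 130/(k−1).
Need P(X < 287) = 0.9 with θ tied to k this way. Start at k = 2, θ = 130: P(X<287) ≈ 0.647.
Too low — raise k to concentrate. Iterating converges to k ≈ 4.07.
Then θ = 130/(4.07−1) ≈ 42.4.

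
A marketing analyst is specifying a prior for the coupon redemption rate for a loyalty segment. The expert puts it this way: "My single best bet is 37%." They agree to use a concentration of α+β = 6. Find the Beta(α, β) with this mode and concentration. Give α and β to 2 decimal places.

α = 2.48, β = 3.52

For α,β > 1 the Beta mode is (α−1)/(α+β−2). With α+β = 6, the mode is (α−1)/4.
Set (α−1)/4 = 0.37 → α = 1 + 0.37·4 = 2.48.
β = 6 − α = 3.52.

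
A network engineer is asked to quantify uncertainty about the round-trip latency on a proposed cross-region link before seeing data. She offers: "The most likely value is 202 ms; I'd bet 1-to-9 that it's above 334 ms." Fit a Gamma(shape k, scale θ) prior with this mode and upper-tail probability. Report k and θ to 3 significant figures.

Gamma(k,θ) with k>1 has mode (k−1)θ, so θ = 202/(k−1).
Need P(X < 334) = 0.9 with θ tied to k this way. Start at k = 2, θ = 202: P(X<334) ≈ 0.492.
Too low — raise k to concentrate. Iterating converges to k ≈ 8.46.
Then θ = 202/(8.46−1) ≈ 27.1.

k ≈ 8.46, θ ≈ 27.1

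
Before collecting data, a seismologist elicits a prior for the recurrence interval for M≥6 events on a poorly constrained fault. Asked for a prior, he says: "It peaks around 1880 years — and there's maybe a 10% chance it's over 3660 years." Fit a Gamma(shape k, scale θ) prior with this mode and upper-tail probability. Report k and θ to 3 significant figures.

Gamma(k,θ) with k>1 has mode (k−1)θ, so θ = 1880/(k−1).
Need P(X < 3660) = 0.9 with θ tied to k this way. Start at k = 2, θ = 1880: P(X<3660) ≈ 0.579.
Too low — raise k to concentrate. Iterating converges to k ≈ 5.31.
Then θ = 1880/(5.31−1) ≈ 436.

k ≈ 5.31, θ ≈ 436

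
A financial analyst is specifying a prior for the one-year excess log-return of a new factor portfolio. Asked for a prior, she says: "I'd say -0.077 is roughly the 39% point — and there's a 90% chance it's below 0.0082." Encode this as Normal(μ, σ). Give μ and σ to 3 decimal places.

μ = -0.062, σ = 0.055

The p-quantile of Normal(μ,σ) is μ + z_p·σ, with z_{0.39} = -0.2793 and z_{0.9} = 1.282.
Eliminate σ: μ = (z₂·x₁ − z₁·x₂)/(z₂ − z₁) = (1.282·-0.077 − (-0.2793)·0.0082)/1.561 = -0.062.
Then σ = (x₂ − x₁)/(z₂ − z₁) = (0.0082 − -0.077)/1.561 = 0.055.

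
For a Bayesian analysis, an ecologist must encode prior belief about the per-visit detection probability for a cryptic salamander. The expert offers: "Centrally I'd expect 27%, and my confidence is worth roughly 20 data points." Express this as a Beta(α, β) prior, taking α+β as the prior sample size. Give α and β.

α = 5.4, β = 14.6

Under the effective-sample-size interpretation, Beta(α, β) has prior mean α/(α+β) and prior sample size α+β.
So α+β = 20 and α/(α+β) = 0.27, giving α = 0.27·20 = 5.4 and β = 20 − 5.4 = 14.6.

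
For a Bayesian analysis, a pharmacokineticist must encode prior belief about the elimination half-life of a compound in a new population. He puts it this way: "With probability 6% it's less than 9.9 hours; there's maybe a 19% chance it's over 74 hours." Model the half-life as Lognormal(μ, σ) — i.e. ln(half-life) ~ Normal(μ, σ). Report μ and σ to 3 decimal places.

If T ~ Lognormal(μ,σ) then ln T ~ Normal(μ,σ), so the p-quantile of ln T is μ + z_p·σ.
ln(9.9) = 2.293 and ln(74) = 4.304; z_{0.06} = -1.555, z_{0.81} = 0.8779.
σ = (4.304 − 2.293)/(0.8779 − (-1.555)) = 0.827.
μ = 2.293 − (-1.555)·0.827 = 3.578.

μ ≈ 3.578, σ ≈ 0.827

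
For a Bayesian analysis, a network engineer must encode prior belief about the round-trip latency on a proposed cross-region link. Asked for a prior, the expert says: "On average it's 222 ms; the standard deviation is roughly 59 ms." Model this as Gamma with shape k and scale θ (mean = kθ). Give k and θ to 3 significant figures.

k ≈ 14.2, θ ≈ 15.7

For Gamma(k, scale θ): mean = kθ, variance = kθ², so CV = 1/√k.
CV = SD/mean = 59/222 = 0.2658, hence k = 1/CV² = 14.2.
Then θ = mean/k = 222/14.2 = 15.7.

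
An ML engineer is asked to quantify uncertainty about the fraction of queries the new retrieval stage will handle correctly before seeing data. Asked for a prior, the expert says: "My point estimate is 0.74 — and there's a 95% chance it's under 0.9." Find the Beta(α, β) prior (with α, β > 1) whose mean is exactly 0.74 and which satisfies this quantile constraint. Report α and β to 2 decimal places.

α ≈ 11.19, β ≈ 3.93

With mean 0.74 fixed, write α = 0.74s, β = 0.26s where s = α+β.
Need P(θ < 0.9) = 0.95 under Beta(0.74s, 0.26s). Normal approximation: (q−m)/√(m(1−m)/s) ≈ z_{0.95} = 1.64, so s ≈ 0.74·0.26·(1.64)²/(0.9−0.74)² = 20.3.
At s = 20.3: P(θ<0.9) ≈ 0.974. Adjusting to match 0.95 gives s ≈ 15.13.
So α = 0.74·15.13 ≈ 11.19, β = 0.26·15.13 ≈ 3.93.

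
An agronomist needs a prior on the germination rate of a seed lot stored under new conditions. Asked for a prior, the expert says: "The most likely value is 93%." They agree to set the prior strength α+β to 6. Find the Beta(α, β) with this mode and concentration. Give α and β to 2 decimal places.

For α,β > 1 the Beta mode is (α−1)/(α+β−2). With α+β = 6, the mode is (α−1)/4.
Set (α−1)/4 = 0.93 → α = 1 + 0.93·4 = 4.72.
β = 6 − α = 1.28.

α = 4.72, β = 1.28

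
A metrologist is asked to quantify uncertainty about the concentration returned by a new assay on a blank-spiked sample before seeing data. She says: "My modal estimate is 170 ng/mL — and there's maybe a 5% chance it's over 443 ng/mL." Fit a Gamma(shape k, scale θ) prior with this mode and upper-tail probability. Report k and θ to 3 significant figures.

Gamma(k,θ) with k>1 has mode (k−1)θ, so θ = 170/(k−1).
Need P(X < 443) = 0.95 with θ tied to k this way. Start at k = 2, θ = 170: P(X<443) ≈ 0.734.
Too low — raise k to concentrate. Iterating converges to k ≈ 3.95.
Then θ = 170/(3.95−1) ≈ 57.7.

k ≈ 3.95, θ ≈ 57.7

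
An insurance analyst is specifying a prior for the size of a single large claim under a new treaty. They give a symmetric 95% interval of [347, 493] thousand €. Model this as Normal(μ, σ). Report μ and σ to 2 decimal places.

μ = 420.00, σ = 37.25

A symmetric 95% interval runs μ ± z·σ with z = 1.96.
Half-width = 73, so σ = 73/1.96 = 37.25.
μ is the interval midpoint, 420.00.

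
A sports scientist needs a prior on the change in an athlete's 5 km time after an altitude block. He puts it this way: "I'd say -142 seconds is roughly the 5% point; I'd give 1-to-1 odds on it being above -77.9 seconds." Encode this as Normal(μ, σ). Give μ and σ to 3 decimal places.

μ = -77.900, σ = 38.970

For Normal(μ,σ), the p-quantile is μ + z_p·σ. Here z_{0.05} = -1.645, z_{0.5} = 0.
So -142 = μ − 1.645σ and -77.9 = μ + 0σ.
Subtracting: σ = (-77.9 − -142)/(0 − (-1.645)) = 38.970.
Then μ = -142 − (-1.645)·38.970 = -77.900.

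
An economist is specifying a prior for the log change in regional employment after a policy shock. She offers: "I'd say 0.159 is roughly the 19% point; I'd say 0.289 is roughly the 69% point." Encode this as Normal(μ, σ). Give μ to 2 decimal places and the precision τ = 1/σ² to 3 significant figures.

The p-quantile of Normal(μ,σ) is μ + z_p·σ, with z_{0.19} = -0.8779 and z_{0.69} = 0.4959.
Eliminate σ: μ = (z₂·x₁ − z₁·x₂)/(z₂ − z₁) = (0.4959·0.159 − (-0.8779)·0.289)/1.374 = 0.24.
Then σ = (x₂ − x₁)/(z₂ − z₁) = (0.289 − 0.159)/1.374 = 0.09.
Precision τ = 1/σ² = 1/0.09463² = 112.

μ = 0.24, τ = 112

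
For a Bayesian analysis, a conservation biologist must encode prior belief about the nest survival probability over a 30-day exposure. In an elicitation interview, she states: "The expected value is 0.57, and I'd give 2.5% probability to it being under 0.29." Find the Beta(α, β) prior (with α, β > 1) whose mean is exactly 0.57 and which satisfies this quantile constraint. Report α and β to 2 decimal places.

With mean 0.57 fixed, write α = 0.57s, β = 0.43s where s = α+β.
Need P(θ < 0.29) = 0.025 under Beta(0.57s, 0.43s). Normal approximation: (q−m)/√(m(1−m)/s) ≈ z_{0.025} = -1.96, so s ≈ 0.57·0.43·(-1.96)²/(0.29−0.57)² = 12.0.
At s = 12.0: P(θ<0.29) ≈ 0.023. Adjusting to match 0.025 gives s ≈ 11.49.
So α = 0.57·11.49 ≈ 6.55, β = 0.43·11.49 ≈ 4.94.

α ≈ 6.55, β ≈ 4.94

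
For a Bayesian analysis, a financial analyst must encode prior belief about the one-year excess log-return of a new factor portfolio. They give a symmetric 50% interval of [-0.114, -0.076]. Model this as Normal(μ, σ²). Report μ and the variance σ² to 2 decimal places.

A symmetric 50% interval runs μ ± z·σ with z = 0.6745.
Half-width = 0.019, so σ = 0.019/0.6745 = 0.028 and σ² = 0.00.
μ is the interval midpoint, -0.10.

μ = -0.10, σ² = 0.00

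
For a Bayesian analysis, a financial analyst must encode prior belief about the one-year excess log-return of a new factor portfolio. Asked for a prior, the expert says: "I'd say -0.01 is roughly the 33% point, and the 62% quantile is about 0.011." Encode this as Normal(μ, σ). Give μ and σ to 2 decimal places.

μ = 0.00, σ = 0.03

The p-quantile of Normal(μ,σ) is μ + z_p·σ, with z_{0.33} = -0.4399 and z_{0.62} = 0.3055.
Eliminate σ: μ = (z₂·x₁ − z₁·x₂)/(z₂ − z₁) = (0.3055·-0.01 − (-0.4399)·0.011)/0.7454 = 0.00.
Then σ = (x₂ − x₁)/(z₂ − z₁) = (0.011 − -0.01)/0.7454 = 0.03.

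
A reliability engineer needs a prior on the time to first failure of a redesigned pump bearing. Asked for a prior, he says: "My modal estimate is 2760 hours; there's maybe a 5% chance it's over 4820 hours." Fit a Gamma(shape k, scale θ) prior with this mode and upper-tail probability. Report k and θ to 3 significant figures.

k ≈ 9.97, θ ≈ 308

Gamma(k,θ) with k>1 has mode (k−1)θ, so θ = 2760/(k−1).
Need P(X < 4820) = 0.95 with θ tied to k this way. Start at k = 2, θ = 2760: P(X<4820) ≈ 0.521.
Too low — raise k to concentrate. Iterating converges to k ≈ 9.97.
Then θ = 2760/(9.97−1) ≈ 308.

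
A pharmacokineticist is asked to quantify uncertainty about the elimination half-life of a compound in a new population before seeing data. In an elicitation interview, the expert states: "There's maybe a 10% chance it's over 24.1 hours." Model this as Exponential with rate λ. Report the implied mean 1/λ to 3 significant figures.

P(T > 24.1) = e^(−λ·24.1) = 0.1, so λ = −ln(0.1)/24.1 = 0.0955.
Mean = 1/λ = 10.5 hours.

mean ≈ 10.5 hours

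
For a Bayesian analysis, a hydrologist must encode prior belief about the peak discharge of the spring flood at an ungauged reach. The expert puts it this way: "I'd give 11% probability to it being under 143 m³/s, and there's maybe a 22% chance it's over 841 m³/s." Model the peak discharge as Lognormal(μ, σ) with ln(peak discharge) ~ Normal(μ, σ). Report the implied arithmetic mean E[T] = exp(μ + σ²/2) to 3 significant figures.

If T ~ Lognormal(μ,σ) then ln T ~ Normal(μ,σ), so the p-quantile of ln T is μ + z_p·σ.
ln(143) = 4.963 and ln(841) = 6.735; z_{0.11} = -1.227, z_{0.78} = 0.7722.
σ = (6.735 − 4.963)/(0.7722 − (-1.227)) = 0.886.
μ = 4.963 − (-1.227)·0.886 = 6.050.
E[T] = exp(μ + σ²/2) = exp(6.050 + 0.3929) = 628 m³/s.

E[T] ≈ 628 m³/s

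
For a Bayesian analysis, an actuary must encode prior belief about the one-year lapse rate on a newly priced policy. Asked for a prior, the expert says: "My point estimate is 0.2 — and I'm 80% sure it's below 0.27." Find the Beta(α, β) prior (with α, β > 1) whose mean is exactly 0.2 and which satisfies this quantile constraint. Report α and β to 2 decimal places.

With mean 0.2 fixed, write α = 0.2s, β = 0.8s where s = α+β.
Need P(θ < 0.27) = 0.8 under Beta(0.2s, 0.8s). Normal approximation: (q−m)/√(m(1−m)/s) ≈ z_{0.8} = 0.842, so s ≈ 0.2·0.8·(0.842)²/(0.27−0.2)² = 23.1.
At s = 23.1: P(θ<0.27) ≈ 0.810. Adjusting to match 0.8 gives s ≈ 20.81.
So α = 0.2·20.81 ≈ 4.16, β = 0.8·20.81 ≈ 16.65.

α ≈ 4.16, β ≈ 16.65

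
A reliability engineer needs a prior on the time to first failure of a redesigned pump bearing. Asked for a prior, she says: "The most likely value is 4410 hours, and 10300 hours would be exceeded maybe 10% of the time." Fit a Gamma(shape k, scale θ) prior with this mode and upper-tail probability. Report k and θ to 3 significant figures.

k ≈ 3.67, θ ≈ 1650

Gamma(k,θ) with k>1 has mode (k−1)θ, so θ = 4410/(k−1).
Need P(X < 10300) = 0.9 with θ tied to k this way. Start at k = 2, θ = 4410: P(X<10300) ≈ 0.677.
Too low — raise k to concentrate. Iterating converges to k ≈ 3.67.
Then θ = 4410/(3.67−1) ≈ 1650.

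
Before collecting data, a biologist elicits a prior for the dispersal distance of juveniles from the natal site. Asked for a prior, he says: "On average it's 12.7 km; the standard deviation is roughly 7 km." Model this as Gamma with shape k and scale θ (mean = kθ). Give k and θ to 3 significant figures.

For Gamma(k, scale θ): mean = kθ, variance = kθ², so CV = 1/√k.
CV = SD/mean = 7/12.7 = 0.5512, hence k = 1/CV² = 3.29.
Then θ = mean/k = 12.7/3.29 = 3.86.

k ≈ 3.29, θ ≈ 3.86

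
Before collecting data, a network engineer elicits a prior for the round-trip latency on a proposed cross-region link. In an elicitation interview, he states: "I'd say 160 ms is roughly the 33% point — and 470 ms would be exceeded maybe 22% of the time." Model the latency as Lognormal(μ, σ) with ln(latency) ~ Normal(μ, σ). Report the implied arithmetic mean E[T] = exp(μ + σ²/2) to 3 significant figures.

If T ~ Lognormal(μ,σ) then ln T ~ Normal(μ,σ), so the p-quantile of ln T is μ + z_p·σ.
ln(160) = 5.075 and ln(470) = 6.153; z_{0.33} = -0.4399, z_{0.78} = 0.7722.
σ = (6.153 − 5.075)/(0.7722 − (-0.4399)) = 0.889.
μ = 5.075 − (-0.4399)·0.889 = 5.466.
E[T] = exp(μ + σ²/2) = exp(5.466 + 0.3952) = 351 ms.

E[T] ≈ 351 ms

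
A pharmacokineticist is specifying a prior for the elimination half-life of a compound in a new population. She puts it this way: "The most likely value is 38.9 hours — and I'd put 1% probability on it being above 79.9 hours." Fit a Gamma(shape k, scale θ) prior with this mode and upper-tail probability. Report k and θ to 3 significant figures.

Gamma(k,θ) with k>1 has mode (k−1)θ, so θ = 38.9/(k−1).
Need P(X < 79.9) = 0.99 with θ tied to k this way. Start at k = 2, θ = 38.9: P(X<79.9) ≈ 0.608.
Too low — raise k to concentrate. Iterating converges to k ≈ 10.4.
Then θ = 38.9/(10.4−1) ≈ 4.12.

k ≈ 10.4, θ ≈ 4.12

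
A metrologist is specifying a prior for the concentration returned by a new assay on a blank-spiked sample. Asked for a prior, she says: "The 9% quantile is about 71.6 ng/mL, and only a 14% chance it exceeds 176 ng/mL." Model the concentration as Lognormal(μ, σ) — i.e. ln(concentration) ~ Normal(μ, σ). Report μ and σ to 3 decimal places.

μ ≈ 4.769, σ ≈ 0.371

If T ~ Lognormal(μ,σ) then ln T ~ Normal(μ,σ), so the p-quantile of ln T is μ + z_p·σ.
ln(71.6) = 4.271 and ln(176) = 5.17; z_{0.09} = -1.341, z_{0.86} = 1.08.
σ = (5.17 − 4.271)/(1.08 − (-1.341)) = 0.371.
μ = 4.271 − (-1.341)·0.371 = 4.769.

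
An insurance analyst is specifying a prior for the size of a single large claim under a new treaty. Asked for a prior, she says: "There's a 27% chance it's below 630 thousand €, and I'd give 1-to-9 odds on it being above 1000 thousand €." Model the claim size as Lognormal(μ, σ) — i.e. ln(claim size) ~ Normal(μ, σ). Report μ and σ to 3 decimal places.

μ ≈ 6.595, σ ≈ 0.244

If T ~ Lognormal(μ,σ) then ln T ~ Normal(μ,σ), so the p-quantile of ln T is μ + z_p·σ.
ln(630) = 6.446 and ln(1000) = 6.908; z_{0.27} = -0.6128, z_{0.9} = 1.282.
σ = (6.908 − 6.446)/(1.282 − (-0.6128)) = 0.244.
μ = 6.446 − (-0.6128)·0.244 = 6.595.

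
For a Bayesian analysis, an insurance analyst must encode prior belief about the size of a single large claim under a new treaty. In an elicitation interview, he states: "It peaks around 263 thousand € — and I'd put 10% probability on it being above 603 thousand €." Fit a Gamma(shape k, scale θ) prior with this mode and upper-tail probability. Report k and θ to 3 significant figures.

Gamma(k,θ) with k>1 has mode (k−1)θ, so θ = 263/(k−1).
Need P(X < 603) = 0.9 with θ tied to k this way. Start at k = 2, θ = 263: P(X<603) ≈ 0.667.
Too low — raise k to concentrate. Iterating converges to k ≈ 3.79.
Then θ = 263/(3.79−1) ≈ 94.2.

k ≈ 3.79, θ ≈ 94.2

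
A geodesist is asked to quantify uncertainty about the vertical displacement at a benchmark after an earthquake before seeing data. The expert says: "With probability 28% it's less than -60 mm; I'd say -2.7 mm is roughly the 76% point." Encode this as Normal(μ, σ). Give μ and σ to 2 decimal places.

The p-quantile of Normal(μ,σ) is μ + z_p·σ, with z_{0.28} = -0.5828 and z_{0.76} = 0.7063.
Eliminate σ: μ = (z₂·x₁ − z₁·x₂)/(z₂ − z₁) = (0.7063·-60 − (-0.5828)·-2.7)/1.289 = -34.09.
Then σ = (x₂ − x₁)/(z₂ − z₁) = (-2.7 − -60)/1.289 = 44.45.

μ = -34.09, σ = 44.45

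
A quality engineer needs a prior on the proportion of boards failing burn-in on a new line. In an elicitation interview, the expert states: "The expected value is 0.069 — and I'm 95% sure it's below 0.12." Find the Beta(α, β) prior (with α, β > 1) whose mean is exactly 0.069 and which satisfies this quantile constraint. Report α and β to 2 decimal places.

With mean 0.069 fixed, write α = 0.069s, β = 0.931s where s = α+β.
Need P(θ < 0.12) = 0.95 under Beta(0.069s, 0.931s). Normal approximation: (q−m)/√(m(1−m)/s) ≈ z_{0.95} = 1.64, so s ≈ 0.069·0.931·(1.64)²/(0.12−0.069)² = 66.8.
At s = 66.8: P(θ<0.12) ≈ 0.934. Adjusting to match 0.95 gives s ≈ 82.01.
So α = 0.069·82.01 ≈ 5.66, β = 0.931·82.01 ≈ 76.35.

α ≈ 5.66, β ≈ 76.35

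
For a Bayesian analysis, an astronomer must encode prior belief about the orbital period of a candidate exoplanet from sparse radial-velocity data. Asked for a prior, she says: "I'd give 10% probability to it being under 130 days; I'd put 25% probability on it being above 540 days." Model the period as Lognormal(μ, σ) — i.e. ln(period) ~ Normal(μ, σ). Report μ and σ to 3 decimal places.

μ ≈ 5.801, σ ≈ 0.728

If T ~ Lognormal(μ,σ) then ln T ~ Normal(μ,σ), so the p-quantile of ln T is μ + z_p·σ.
ln(130) = 4.868 and ln(540) = 6.292; z_{0.1} = -1.282, z_{0.75} = 0.6745.
σ = (6.292 − 4.868)/(0.6745 − (-1.282)) = 0.728.
μ = 4.868 − (-1.282)·0.728 = 5.801.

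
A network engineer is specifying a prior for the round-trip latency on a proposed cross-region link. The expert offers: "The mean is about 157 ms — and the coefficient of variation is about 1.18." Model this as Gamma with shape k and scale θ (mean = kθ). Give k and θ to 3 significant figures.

For Gamma(k, scale θ): mean = kθ, variance = kθ², so CV = 1/√k.
CV = 1.18, hence k = 1/CV² = 0.718.
Then θ = mean/k = 157/0.718 = 219.

k ≈ 0.718, θ ≈ 219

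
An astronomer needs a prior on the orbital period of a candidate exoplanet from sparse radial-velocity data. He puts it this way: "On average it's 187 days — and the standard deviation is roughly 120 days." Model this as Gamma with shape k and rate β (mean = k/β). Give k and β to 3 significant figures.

k ≈ 2.43, β ≈ 0.013

For Gamma(k, rate β): mean = k/β, variance = k/β², so CV = 1/√k.
CV = SD/mean = 120/187 = 0.6417, hence k = 1/CV² = 2.43.
Then β = k/mean = 2.43/187 = 0.013.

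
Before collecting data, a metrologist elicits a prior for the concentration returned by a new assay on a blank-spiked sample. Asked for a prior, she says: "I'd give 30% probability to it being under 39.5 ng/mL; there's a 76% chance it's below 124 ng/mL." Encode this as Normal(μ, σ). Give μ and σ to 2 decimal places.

The p-quantile of Normal(μ,σ) is μ + z_p·σ, with z_{0.3} = -0.5244 and z_{0.76} = 0.7063.
Eliminate σ: μ = (z₂·x₁ − z₁·x₂)/(z₂ − z₁) = (0.7063·39.5 − (-0.5244)·124)/1.231 = 75.51.
Then σ = (x₂ − x₁)/(z₂ − z₁) = (124 − 39.5)/1.231 = 68.66.

μ = 75.51, σ = 68.66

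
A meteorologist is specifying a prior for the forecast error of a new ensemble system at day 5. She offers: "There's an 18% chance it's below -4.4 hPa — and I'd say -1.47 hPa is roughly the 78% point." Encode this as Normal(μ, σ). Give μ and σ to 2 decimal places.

μ = -2.81, σ = 1.74

For Normal(μ,σ), the p-quantile is μ + z_p·σ. Here z_{0.18} = -0.9154, z_{0.78} = 0.7722.
So -4.4 = μ − 0.9154σ and -1.47 = μ + 0.7722σ.
Subtracting: σ = (-1.47 − -4.4)/(0.7722 − (-0.9154)) = 1.74.
Then μ = -4.4 − (-0.9154)·1.74 = -2.81.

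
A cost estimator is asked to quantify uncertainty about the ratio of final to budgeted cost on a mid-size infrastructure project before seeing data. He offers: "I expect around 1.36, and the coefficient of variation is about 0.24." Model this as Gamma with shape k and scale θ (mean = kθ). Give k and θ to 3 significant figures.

For Gamma(k, scale θ): mean = kθ, variance = kθ², so CV = 1/√k.
CV = 0.24, hence k = 1/CV² = 17.4.
Then θ = mean/k = 1.36/17.4 = 0.0783.

k ≈ 17.4, θ ≈ 0.0783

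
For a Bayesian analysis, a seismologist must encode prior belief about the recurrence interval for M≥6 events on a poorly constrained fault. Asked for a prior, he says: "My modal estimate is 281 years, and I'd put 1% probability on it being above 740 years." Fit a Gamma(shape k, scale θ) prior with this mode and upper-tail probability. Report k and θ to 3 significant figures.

k ≈ 5.95, θ ≈ 56.8

Gamma(k,θ) with k>1 has mode (k−1)θ, so θ = 281/(k−1).
Need P(X < 740) = 0.99 with θ tied to k this way. Start at k = 2, θ = 281: P(X<740) ≈ 0.739.
Too low — raise k to concentrate. Iterating converges to k ≈ 5.95.
Then θ = 281/(5.95−1) ≈ 56.8.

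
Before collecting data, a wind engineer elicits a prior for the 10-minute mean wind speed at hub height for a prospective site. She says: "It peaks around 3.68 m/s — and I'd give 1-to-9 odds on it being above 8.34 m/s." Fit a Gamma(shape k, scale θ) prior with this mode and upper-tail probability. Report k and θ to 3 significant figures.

Gamma(k,θ) with k>1 has mode (k−1)θ, so θ = 3.68/(k−1).
Need P(X < 8.34) = 0.9 with θ tied to k this way. Start at k = 2, θ = 3.68: P(X<8.34) ≈ 0.661.
Too low — raise k to concentrate. Iterating converges to k ≈ 3.87.
Then θ = 3.68/(3.87−1) ≈ 1.28.

k ≈ 3.87, θ ≈ 1.28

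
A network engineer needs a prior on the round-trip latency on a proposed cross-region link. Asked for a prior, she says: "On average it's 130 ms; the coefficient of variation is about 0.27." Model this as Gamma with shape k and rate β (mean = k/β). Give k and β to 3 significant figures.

For Gamma(k, rate β): mean = k/β, variance = k/β², so CV = 1/√k.
CV = 0.27, hence k = 1/CV² = 13.7.
Then β = k/mean = 13.7/130 = 0.106.

k ≈ 13.7, β ≈ 0.106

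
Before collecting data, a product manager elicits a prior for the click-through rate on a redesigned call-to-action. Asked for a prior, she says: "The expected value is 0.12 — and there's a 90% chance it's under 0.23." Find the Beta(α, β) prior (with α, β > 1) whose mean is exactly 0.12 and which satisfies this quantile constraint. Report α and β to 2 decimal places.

α ≈ 1.87, β ≈ 13.74

With mean 0.12 fixed, write α = 0.12s, β = 0.88s where s = α+β.
Need P(θ < 0.23) = 0.9 under Beta(0.12s, 0.88s). Normal approximation: (q−m)/√(m(1−m)/s) ≈ z_{0.9} = 1.28, so s ≈ 0.12·0.88·(1.28)²/(0.23−0.12)² = 14.3.
At s = 14.3: P(θ<0.23) ≈ 0.893. Adjusting to match 0.9 gives s ≈ 15.61.
So α = 0.12·15.61 ≈ 1.87, β = 0.88·15.61 ≈ 13.74.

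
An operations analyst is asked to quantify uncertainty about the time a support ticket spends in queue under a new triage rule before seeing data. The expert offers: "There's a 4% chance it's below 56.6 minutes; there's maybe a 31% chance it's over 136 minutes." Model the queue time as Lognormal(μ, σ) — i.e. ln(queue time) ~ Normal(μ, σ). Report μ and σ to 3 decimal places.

μ ≈ 4.719, σ ≈ 0.390

If T ~ Lognormal(μ,σ) then ln T ~ Normal(μ,σ), so the p-quantile of ln T is μ + z_p·σ.
ln(56.6) = 4.036 and ln(136) = 4.913; z_{0.04} = -1.751, z_{0.69} = 0.4959.
σ = (4.913 − 4.036)/(0.4959 − (-1.751)) = 0.390.
μ = 4.036 − (-1.751)·0.390 = 4.719.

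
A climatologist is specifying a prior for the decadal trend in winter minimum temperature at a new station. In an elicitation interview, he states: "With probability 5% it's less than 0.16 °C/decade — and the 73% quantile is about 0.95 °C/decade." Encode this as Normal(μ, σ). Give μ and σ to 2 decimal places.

For Normal(μ,σ), the p-quantile is μ + z_p·σ. Here z_{0.05} = -1.645, z_{0.73} = 0.6128.
So 0.16 = μ − 1.645σ and 0.95 = μ + 0.6128σ.
Subtracting: σ = (0.95 − 0.16)/(0.6128 − (-1.645)) = 0.35.
Then μ = 0.16 − (-1.645)·0.35 = 0.74.

μ = 0.74, σ = 0.35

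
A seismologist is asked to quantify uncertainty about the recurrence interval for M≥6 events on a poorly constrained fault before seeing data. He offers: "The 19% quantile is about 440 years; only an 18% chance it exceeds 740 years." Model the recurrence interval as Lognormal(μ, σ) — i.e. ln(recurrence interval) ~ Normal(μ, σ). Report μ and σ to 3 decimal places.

μ ≈ 6.341, σ ≈ 0.290

If T ~ Lognormal(μ,σ) then ln T ~ Normal(μ,σ), so the p-quantile of ln T is μ + z_p·σ.
ln(440) = 6.087 and ln(740) = 6.607; z_{0.19} = -0.8779, z_{0.82} = 0.9154.
σ = (6.607 − 6.087)/(0.9154 − (-0.8779)) = 0.290.
μ = 6.087 − (-0.8779)·0.290 = 6.341.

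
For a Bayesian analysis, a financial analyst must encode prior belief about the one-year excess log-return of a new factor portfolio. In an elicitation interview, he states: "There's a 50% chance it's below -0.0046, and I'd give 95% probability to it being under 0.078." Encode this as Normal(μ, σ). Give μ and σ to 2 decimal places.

μ = -0.00, σ = 0.05

For Normal(μ,σ), the p-quantile is μ + z_p·σ. Here z_{0.5} = 0, z_{0.95} = 1.645.
So -0.0046 = μ + 0σ and 0.078 = μ + 1.645σ.
Subtracting: σ = (0.078 − -0.0046)/(1.645 − (0)) = 0.05.
Then μ = -0.0046 − (0)·0.05 = -0.00.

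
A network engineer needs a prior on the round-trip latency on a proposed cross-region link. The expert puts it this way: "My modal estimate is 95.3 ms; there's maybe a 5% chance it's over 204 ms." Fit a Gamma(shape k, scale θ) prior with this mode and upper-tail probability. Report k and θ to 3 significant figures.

k ≈ 5.76, θ ≈ 20

Gamma(k,θ) with k>1 has mode (k−1)θ, so θ = 95.3/(k−1).
Need P(X < 204) = 0.95 with θ tied to k this way. Start at k = 2, θ = 95.3: P(X<204) ≈ 0.631.
Too low — raise k to concentrate. Iterating converges to k ≈ 5.76.
Then θ = 95.3/(5.76−1) ≈ 20.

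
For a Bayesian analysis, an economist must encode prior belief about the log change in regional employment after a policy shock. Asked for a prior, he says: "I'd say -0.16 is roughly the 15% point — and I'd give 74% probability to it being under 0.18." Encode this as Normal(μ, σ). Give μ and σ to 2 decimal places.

For Normal(μ,σ), the p-quantile is μ + z_p·σ. Here z_{0.15} = -1.036, z_{0.74} = 0.6433.
So -0.16 = μ − 1.036σ and 0.18 = μ + 0.6433σ.
Subtracting: σ = (0.18 − -0.16)/(0.6433 − (-1.036)) = 0.20.
Then μ = -0.16 − (-1.036)·0.20 = 0.05.

μ = 0.05, σ = 0.20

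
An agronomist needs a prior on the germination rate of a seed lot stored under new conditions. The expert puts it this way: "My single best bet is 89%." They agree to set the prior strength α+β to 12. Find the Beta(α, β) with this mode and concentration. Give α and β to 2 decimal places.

α = 9.90, β = 2.10

For α,β > 1 the Beta mode is (α−1)/(α+β−2). With α+β = 12, the mode is (α−1)/10.
Set (α−1)/10 = 0.89 → α = 1 + 0.89·10 = 9.90.
β = 12 − α = 2.10.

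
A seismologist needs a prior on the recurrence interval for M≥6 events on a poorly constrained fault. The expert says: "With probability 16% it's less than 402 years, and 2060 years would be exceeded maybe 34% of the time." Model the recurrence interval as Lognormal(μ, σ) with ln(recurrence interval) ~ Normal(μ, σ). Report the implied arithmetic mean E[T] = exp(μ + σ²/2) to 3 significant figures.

If T ~ Lognormal(μ,σ) then ln T ~ Normal(μ,σ), so the p-quantile of ln T is μ + z_p·σ.
ln(402) = 5.996 and ln(2060) = 7.63; z_{0.16} = -0.9945, z_{0.66} = 0.4125.
σ = (7.63 − 5.996)/(0.4125 − (-0.9945)) = 1.161.
μ = 5.996 − (-0.9945)·1.161 = 7.151.
E[T] = exp(μ + σ²/2) = exp(7.151 + 0.6744) = 2500 years.

E[T] ≈ 2500 years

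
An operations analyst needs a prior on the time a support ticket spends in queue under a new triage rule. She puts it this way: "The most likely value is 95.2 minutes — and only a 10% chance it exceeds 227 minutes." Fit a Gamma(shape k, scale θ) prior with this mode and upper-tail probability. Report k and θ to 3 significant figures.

Gamma(k,θ) with k>1 has mode (k−1)θ, so θ = 95.2/(k−1).
Need P(X < 227) = 0.9 with θ tied to k this way. Start at k = 2, θ = 95.2: P(X<227) ≈ 0.688.
Too low — raise k to concentrate. Iterating converges to k ≈ 3.55.
Then θ = 95.2/(3.55−1) ≈ 37.4.

k ≈ 3.55, θ ≈ 37.4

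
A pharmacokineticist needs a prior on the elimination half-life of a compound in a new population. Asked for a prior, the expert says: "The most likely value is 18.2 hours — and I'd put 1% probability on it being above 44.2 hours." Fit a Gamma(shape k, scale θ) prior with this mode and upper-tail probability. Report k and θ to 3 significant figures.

k ≈ 7, θ ≈ 3.03

Gamma(k,θ) with k>1 has mode (k−1)θ, so θ = 18.2/(k−1).
Need P(X < 44.2) = 0.99 with θ tied to k this way. Start at k = 2, θ = 18.2: P(X<44.2) ≈ 0.698.
Too low — raise k to concentrate. Iterating converges to k ≈ 7.
Then θ = 18.2/(7−1) ≈ 3.03.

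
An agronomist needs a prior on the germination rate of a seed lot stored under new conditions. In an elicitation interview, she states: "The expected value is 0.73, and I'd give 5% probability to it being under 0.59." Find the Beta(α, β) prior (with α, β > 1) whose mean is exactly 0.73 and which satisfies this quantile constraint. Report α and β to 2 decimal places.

α ≈ 21.81, β ≈ 8.07

With mean 0.73 fixed, write α = 0.73s, β = 0.27s where s = α+β.
Need P(θ < 0.59) = 0.05 under Beta(0.73s, 0.27s). Normal approximation: (q−m)/√(m(1−m)/s) ≈ z_{0.05} = -1.64, so s ≈ 0.73·0.27·(-1.64)²/(0.59−0.73)² = 27.2.
At s = 27.2: P(θ<0.59) ≈ 0.058. Adjusting to match 0.05 gives s ≈ 29.88.
So α = 0.73·29.88 ≈ 21.81, β = 0.27·29.88 ≈ 8.07.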